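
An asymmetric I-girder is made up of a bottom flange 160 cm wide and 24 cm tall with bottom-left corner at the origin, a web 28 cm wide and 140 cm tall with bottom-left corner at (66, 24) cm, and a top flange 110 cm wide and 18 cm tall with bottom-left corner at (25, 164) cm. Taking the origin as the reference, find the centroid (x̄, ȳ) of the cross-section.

bottom flange: A = 160 × 24 = 3840.00, centroid at (80.00, 12.00).
web: A = 28 × 140 = 3920.00, centroid at (80.00, 94.00).
top flange: A = 110 × 18 = 1980.00, centroid at (80.00, 173.00).
ΣA = 9740.00 cm², ΣAx̄ = 779200.00 cm³, ΣAȳ = 757100.00 cm³.
x̄ = 779200.00/9740.00 = 80.00 cm; ȳ = 757100.00/9740.00 = 77.73 cm.

x̄ = 80.00 cm, ȳ = 77.73 cm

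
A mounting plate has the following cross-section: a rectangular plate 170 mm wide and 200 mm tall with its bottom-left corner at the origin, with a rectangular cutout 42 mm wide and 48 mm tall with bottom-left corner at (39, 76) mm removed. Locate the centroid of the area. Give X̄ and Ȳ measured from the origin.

plate: A = 170 × 200 = 34000.00, centroid at (85.00, 100.00).
hole: A = −(42 × 48) = -2016.00, centroid at (60.00, 100.00).
ΣA = 31984.00 mm²
ΣAX̄ = (34000.00)(85.00) + (-2016.00)(60.00) = 2769040.00 mm³
ΣAȲ = (34000.00)(100.00) + (-2016.00)(100.00) = 3198400.00 mm³
X̄ = 2769040.00 / 31984.00 = 86.58 mm
Ȳ = 3198400.00 / 31984.00 = 100.00 mm

X̄ = 86.58 mm, Ȳ = 100.00 mm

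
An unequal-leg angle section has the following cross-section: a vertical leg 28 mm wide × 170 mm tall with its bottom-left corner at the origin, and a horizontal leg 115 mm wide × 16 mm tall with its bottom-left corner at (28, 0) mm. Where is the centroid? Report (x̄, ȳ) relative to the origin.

vertical leg: A = 28 × 170 = 4760.00, centroid at (14.00, 85.00).
horizontal leg: A = 115 × 16 = 1840.00, centroid at (85.50, 8.00).
ΣA = 6600.00 mm²
ΣAx̄ = (4760.00)(14.00) + (1840.00)(85.50) = 223960.00 mm³
ΣAȳ = (4760.00)(85.00) + (1840.00)(8.00) = 419320.00 mm³
x̄ = 223960.00 / 6600.00 = 33.93 mm
ȳ = 419320.00 / 6600.00 = 63.53 mm

x̄ = 33.93 mm, ȳ = 63.53 mm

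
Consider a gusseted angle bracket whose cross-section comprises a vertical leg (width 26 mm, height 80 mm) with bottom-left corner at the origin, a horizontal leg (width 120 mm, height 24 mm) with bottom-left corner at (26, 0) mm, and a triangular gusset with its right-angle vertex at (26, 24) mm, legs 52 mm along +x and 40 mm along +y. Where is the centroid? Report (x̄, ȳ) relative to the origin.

vertical leg: A = 26 × 80 = 2080.00, centroid at (13.00, 40.00).
horizontal leg: A = 120 × 24 = 2880.00, centroid at (86.00, 12.00).
gusset: A = ½·52·40 = 1040.00, centroid at (43.33, 37.33).
ΣA = 6000.00 mm²
ΣAx̄ = (2080.00)(13.00) + (2880.00)(86.00) + (1040.00)(43.33) = 319786.67 mm³
ΣAȳ = (2080.00)(40.00) + (2880.00)(12.00) + (1040.00)(37.33) = 156586.67 mm³
x̄ = 319786.67 / 6000.00 = 53.30 mm
ȳ = 156586.67 / 6000.00 = 26.10 mm

x̄ = 53.30 mm, ȳ = 26.10 mm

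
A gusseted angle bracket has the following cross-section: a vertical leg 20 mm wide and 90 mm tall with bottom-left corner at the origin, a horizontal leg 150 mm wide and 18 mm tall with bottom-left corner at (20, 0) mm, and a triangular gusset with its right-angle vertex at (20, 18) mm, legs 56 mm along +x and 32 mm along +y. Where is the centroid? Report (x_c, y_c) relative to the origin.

vertical leg: A = 20 × 90 = 1800.00, centroid at (10.00, 45.00).
horizontal leg: A = 150 × 18 = 2700.00, centroid at (95.00, 9.00).
gusset: A = ½·56·32 = 896.00, centroid at (38.67, 28.67).
ΣA = 5396.00 mm², ΣAx_c = 309145.33 mm³, ΣAy_c = 130985.33 mm³.
x_c = 309145.33/5396.00 = 57.29 mm; y_c = 130985.33/5396.00 = 24.27 mm.

x_c = 57.29 mm, y_c = 24.27 mm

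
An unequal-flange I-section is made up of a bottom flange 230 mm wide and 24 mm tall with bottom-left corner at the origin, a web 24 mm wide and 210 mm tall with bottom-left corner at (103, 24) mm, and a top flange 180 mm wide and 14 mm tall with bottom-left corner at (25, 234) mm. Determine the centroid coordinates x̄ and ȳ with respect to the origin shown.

x̄ = 115.00 mm, ȳ = 101.20 mm

Part | A | x̄ᵢ | ȳᵢ | A·x̄ᵢ | A·ȳᵢ
bottom flange | 5520.00 | 115.00 | 12.00 | 634800.00 | 66240.00
web | 5040.00 | 115.00 | 129.00 | 579600.00 | 650160.00
top flange | 2520.00 | 115.00 | 241.00 | 289800.00 | 607320.00
Σ | 13080.00 |  |  | 1504200.00 | 1323720.00
x̄ = 1504200.00 / 13080.00 = 115.00 mm
ȳ = 1323720.00 / 13080.00 = 101.20 mm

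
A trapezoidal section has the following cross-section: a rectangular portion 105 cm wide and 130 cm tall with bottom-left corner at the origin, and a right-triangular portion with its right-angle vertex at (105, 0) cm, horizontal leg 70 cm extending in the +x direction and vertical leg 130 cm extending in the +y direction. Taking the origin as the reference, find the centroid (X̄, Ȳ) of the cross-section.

rectangular portion: A = 105 × 130 = 13650.00, centroid at (52.50, 65.00).
triangular portion: A = ½·70·130 = 4550.00, centroid at (128.33, 43.33).
ΣA = 18200.00 cm²
ΣAX̄ = (13650.00)(52.50) + (4550.00)(128.33) = 1300541.67 cm³
ΣAȲ = (13650.00)(65.00) + (4550.00)(43.33) = 1084416.67 cm³
X̄ = 1300541.67 / 18200.00 = 71.46 cm
Ȳ = 1084416.67 / 18200.00 = 59.58 cm

X̄ = 71.46 cm, Ȳ = 59.58 cm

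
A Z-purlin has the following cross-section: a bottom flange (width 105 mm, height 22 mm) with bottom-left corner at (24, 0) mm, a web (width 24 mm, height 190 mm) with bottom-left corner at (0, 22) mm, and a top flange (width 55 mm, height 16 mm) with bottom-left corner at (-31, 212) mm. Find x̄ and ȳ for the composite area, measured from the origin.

x̄ = 29.47 mm, ȳ = 97.10 mm

Part | A | x̄ᵢ | ȳᵢ | A·x̄ᵢ | A·ȳᵢ
bottom flange | 2310.00 | 76.50 | 11.00 | 176715.00 | 25410.00
web | 4560.00 | 12.00 | 117.00 | 54720.00 | 533520.00
top flange | 880.00 | -3.50 | 220.00 | -3080.00 | 193600.00
Σ | 7750.00 |  |  | 228355.00 | 752530.00
x̄ = 228355.00 / 7750.00 = 29.47 mm
ȳ = 752530.00 / 7750.00 = 97.10 mm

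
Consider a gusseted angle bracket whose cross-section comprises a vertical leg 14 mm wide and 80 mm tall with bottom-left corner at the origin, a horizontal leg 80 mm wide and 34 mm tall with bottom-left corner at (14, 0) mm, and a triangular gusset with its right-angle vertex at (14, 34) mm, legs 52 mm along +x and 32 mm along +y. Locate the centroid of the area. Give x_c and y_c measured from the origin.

vertical leg: A = 14 × 80 = 1120.00, centroid at (7.00, 40.00).
horizontal leg: A = 80 × 34 = 2720.00, centroid at (54.00, 17.00).
gusset: A = ½·52·32 = 832.00, centroid at (31.33, 44.67).
ΣA = 4672.00 mm², ΣAx_c = 180789.33 mm³, ΣAy_c = 128202.67 mm³.
x_c = 180789.33/4672.00 = 38.70 mm; y_c = 128202.67/4672.00 = 27.44 mm.

x_c = 38.70 mm, y_c = 27.44 mm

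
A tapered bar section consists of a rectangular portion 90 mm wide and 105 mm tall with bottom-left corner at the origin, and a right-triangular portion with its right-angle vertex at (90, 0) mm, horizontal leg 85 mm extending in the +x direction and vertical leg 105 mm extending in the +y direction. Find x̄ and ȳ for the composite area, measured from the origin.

rectangular portion: A = 90 × 105 = 9450.00, centroid at (45.00, 52.50).
triangular portion: A = ½·85·105 = 4462.50, centroid at (118.33, 35.00).
ΣA = 13912.50 mm², ΣAx̄ = 953312.50 mm³, ΣAȳ = 652312.50 mm³.
x̄ = 953312.50/13912.50 = 68.52 mm; ȳ = 652312.50/13912.50 = 46.89 mm.

x̄ = 68.52 mm, ȳ = 46.89 mm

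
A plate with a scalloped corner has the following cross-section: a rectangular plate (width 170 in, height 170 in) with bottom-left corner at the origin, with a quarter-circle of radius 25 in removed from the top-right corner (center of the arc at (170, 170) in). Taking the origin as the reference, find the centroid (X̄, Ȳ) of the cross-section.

Part | A | x̄ᵢ | ȳᵢ | A·x̄ᵢ | A·ȳᵢ
plate | 28900.00 | 85.00 | 85.00 | 2456500.00 | 2456500.00
removed quarter-circle | -490.87 | 159.39 | 159.39 | -78240.22 | -78240.22
Σ | 28409.13 |  |  | 2378259.78 | 2378259.78
X̄ = 2378259.78 / 28409.13 = 83.71 in
Ȳ = 2378259.78 / 28409.13 = 83.71 in

X̄ = 83.71 in, Ȳ = 83.71 in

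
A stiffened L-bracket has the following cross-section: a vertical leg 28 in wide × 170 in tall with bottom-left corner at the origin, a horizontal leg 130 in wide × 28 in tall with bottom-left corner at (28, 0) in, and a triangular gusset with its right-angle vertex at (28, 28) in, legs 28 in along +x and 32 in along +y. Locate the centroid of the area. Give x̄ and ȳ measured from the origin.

vertical leg: A = 28 × 170 = 4760.00, centroid at (14.00, 85.00).
horizontal leg: A = 130 × 28 = 3640.00, centroid at (93.00, 14.00).
gusset: A = ½·28·32 = 448.00, centroid at (37.33, 38.67).
ΣA = 8848.00 in², ΣAx̄ = 421885.33 in³, ΣAȳ = 472882.67 in³.
x̄ = 421885.33/8848.00 = 47.68 in; ȳ = 472882.67/8848.00 = 53.45 in.

x̄ = 47.68 in, ȳ = 53.45 in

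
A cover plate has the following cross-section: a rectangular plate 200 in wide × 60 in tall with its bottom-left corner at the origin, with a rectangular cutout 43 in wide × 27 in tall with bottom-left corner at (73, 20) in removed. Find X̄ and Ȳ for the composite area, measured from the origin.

plate: A = 200 × 60 = 12000.00, centroid at (100.00, 30.00).
hole: A = −(43 × 27) = -1161.00, centroid at (94.50, 33.50).
ΣA = 10839.00 in², ΣAX̄ = 1090285.50 in³, ΣAȲ = 321106.50 in³.
X̄ = 1090285.50/10839.00 = 100.59 in; Ȳ = 321106.50/10839.00 = 29.63 in.

X̄ = 100.59 in, Ȳ = 29.63 in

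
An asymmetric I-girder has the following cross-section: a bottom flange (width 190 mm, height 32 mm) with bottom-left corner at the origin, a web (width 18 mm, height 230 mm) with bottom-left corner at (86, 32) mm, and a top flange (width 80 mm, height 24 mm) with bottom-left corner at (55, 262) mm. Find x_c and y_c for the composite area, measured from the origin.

x_c = 95.00 mm, y_c = 101.48 mm

bottom flange: A = 190 × 32 = 6080.00, centroid at (95.00, 16.00).
web: A = 18 × 230 = 4140.00, centroid at (95.00, 147.00).
top flange: A = 80 × 24 = 1920.00, centroid at (95.00, 274.00).
ΣA = 12140.00 mm²
ΣAx_c = (6080.00)(95.00) + (4140.00)(95.00) + (1920.00)(95.00) = 1153300.00 mm³
ΣAy_c = (6080.00)(16.00) + (4140.00)(147.00) + (1920.00)(274.00) = 1231940.00 mm³
x_c = 1153300.00 / 12140.00 = 95.00 mm
y_c = 1231940.00 / 12140.00 = 101.48 mm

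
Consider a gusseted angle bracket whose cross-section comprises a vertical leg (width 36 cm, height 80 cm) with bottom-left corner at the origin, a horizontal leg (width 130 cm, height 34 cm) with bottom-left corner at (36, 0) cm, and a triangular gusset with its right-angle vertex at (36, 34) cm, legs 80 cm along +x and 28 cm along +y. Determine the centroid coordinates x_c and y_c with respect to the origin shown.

vertical leg: A = 36 × 80 = 2880.00, centroid at (18.00, 40.00).
horizontal leg: A = 130 × 34 = 4420.00, centroid at (101.00, 17.00).
gusset: A = ½·80·28 = 1120.00, centroid at (62.67, 43.33).
ΣA = 8420.00 cm², ΣAx_c = 568446.67 cm³, ΣAy_c = 238873.33 cm³.
x_c = 568446.67/8420.00 = 67.51 cm; y_c = 238873.33/8420.00 = 28.37 cm.

x_c = 67.51 cm, y_c = 28.37 cm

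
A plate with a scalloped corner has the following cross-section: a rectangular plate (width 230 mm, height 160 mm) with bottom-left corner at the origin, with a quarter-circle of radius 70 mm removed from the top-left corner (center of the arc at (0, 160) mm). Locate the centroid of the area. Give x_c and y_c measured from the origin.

plate: A = 230 × 160 = 36800.00, centroid at (115.00, 80.00).
removed quarter-circle: A = −¼π·70² = -3848.45, centroid at (29.71, 130.29).
ΣA = 32951.55 mm²
ΣAx_c = (36800.00)(115.00) + (-3848.45)(29.71) = 4117666.67 mm³
ΣAy_c = (36800.00)(80.00) + (-3848.45)(130.29) = 2442581.17 mm³
x_c = 4117666.67 / 32951.55 = 124.96 mm
y_c = 2442581.17 / 32951.55 = 74.13 mm

x_c = 124.96 mm, y_c = 74.13 mm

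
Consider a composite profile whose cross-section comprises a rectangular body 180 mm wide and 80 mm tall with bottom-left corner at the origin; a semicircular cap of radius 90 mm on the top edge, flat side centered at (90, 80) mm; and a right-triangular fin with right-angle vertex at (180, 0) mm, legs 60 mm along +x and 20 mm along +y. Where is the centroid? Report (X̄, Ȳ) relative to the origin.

X̄ = 92.38 mm, Ȳ = 75.17 mm

rectangular body: A = 180 × 80 = 14400.00, centroid at (90.00, 40.00).
semicircular top: A = ½π·90² = 12723.45, centroid at (90.00, 118.20).
triangular fin: A = ½·60·20 = 600.00, centroid at (200.00, 6.67).
ΣA = 27723.45 mm², ΣAX̄ = 2561110.52 mm³, ΣAȲ = 2083876.02 mm³.
X̄ = 2561110.52/27723.45 = 92.38 mm; Ȳ = 2083876.02/27723.45 = 75.17 mm.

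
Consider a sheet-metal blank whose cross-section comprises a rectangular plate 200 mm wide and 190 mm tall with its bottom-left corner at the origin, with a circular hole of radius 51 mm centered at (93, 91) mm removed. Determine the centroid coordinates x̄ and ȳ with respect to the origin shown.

plate: A = 200 × 190 = 38000.00, centroid at (100.00, 95.00).
hole: A = −π·51² = -8171.28, centroid at (93.00, 91.00).
ΣA = 29828.72 mm², ΣAx̄ = 3040070.73 mm³, ΣAȳ = 2866413.29 mm³.
x̄ = 3040070.73/29828.72 = 101.92 mm; ȳ = 2866413.29/29828.72 = 96.10 mm.

x̄ = 101.92 mm, ȳ = 96.10 mm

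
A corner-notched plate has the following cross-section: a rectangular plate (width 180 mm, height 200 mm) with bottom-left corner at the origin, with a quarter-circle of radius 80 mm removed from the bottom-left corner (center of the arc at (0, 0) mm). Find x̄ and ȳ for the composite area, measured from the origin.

Part | A | x̄ᵢ | ȳᵢ | A·x̄ᵢ | A·ȳᵢ
plate | 36000.00 | 90.00 | 100.00 | 3240000.00 | 3600000.00
removed quarter-circle | -5026.55 | 33.95 | 33.95 | -170666.67 | -170666.67
Σ | 30973.45 |  |  | 3069333.33 | 3429333.33
x̄ = 3069333.33 / 30973.45 = 99.10 mm
ȳ = 3429333.33 / 30973.45 = 110.72 mm

x̄ = 99.10 mm, ȳ = 110.72 mm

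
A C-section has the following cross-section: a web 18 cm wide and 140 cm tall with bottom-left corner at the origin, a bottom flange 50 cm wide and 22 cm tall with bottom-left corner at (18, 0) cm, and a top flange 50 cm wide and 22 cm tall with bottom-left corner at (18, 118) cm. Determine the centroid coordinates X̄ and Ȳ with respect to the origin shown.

X̄ = 24.85 cm, Ȳ = 70.00 cm

web: A = 18 × 140 = 2520.00, centroid at (9.00, 70.00).
bottom flange: A = 50 × 22 = 1100.00, centroid at (43.00, 11.00).
top flange: A = 50 × 22 = 1100.00, centroid at (43.00, 129.00).
ΣA = 4720.00 cm², ΣAX̄ = 117280.00 cm³, ΣAȲ = 330400.00 cm³.
X̄ = 117280.00/4720.00 = 24.85 cm; Ȳ = 330400.00/4720.00 = 70.00 cm.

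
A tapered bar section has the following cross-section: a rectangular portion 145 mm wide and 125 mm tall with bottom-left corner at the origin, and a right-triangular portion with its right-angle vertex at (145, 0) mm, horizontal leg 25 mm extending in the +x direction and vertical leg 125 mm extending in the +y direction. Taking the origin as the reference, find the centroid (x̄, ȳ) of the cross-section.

x̄ = 78.92 mm, ȳ = 60.85 mm

rectangular portion: A = 145 × 125 = 18125.00, centroid at (72.50, 62.50).
triangular portion: A = ½·25·125 = 1562.50, centroid at (153.33, 41.67).
ΣA = 19687.50 mm², ΣAx̄ = 1553645.83 mm³, ΣAȳ = 1197916.67 mm³.
x̄ = 1553645.83/19687.50 = 78.92 mm; ȳ = 1197916.67/19687.50 = 60.85 mm.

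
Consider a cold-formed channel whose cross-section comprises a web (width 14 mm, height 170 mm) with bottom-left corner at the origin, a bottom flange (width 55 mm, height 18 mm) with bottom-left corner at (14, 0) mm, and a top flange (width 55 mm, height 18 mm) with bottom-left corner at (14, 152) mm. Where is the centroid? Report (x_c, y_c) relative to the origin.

x_c = 22.67 mm, y_c = 85.00 mm

web: A = 14 × 170 = 2380.00, centroid at (7.00, 85.00).
bottom flange: A = 55 × 18 = 990.00, centroid at (41.50, 9.00).
top flange: A = 55 × 18 = 990.00, centroid at (41.50, 161.00).
ΣA = 4360.00 mm²
ΣAx_c = (2380.00)(7.00) + (990.00)(41.50) + (990.00)(41.50) = 98830.00 mm³
ΣAy_c = (2380.00)(85.00) + (990.00)(9.00) + (990.00)(161.00) = 370600.00 mm³
x_c = 98830.00 / 4360.00 = 22.67 mm
y_c = 370600.00 / 4360.00 = 85.00 mm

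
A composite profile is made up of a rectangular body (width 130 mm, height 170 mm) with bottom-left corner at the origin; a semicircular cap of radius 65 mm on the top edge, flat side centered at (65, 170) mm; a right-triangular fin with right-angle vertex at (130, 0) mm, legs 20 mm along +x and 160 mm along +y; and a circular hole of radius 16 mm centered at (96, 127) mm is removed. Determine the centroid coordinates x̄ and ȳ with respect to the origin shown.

x̄ = 68.04 mm, ȳ = 107.44 mm

Part | A | x̄ᵢ | ȳᵢ | A·x̄ᵢ | A·ȳᵢ
rectangular body | 22100.00 | 65.00 | 85.00 | 1436500.00 | 1878500.00
semicircular top | 6636.61 | 65.00 | 197.59 | 431379.94 | 1311307.80
triangular fin | 1600.00 | 136.67 | 53.33 | 218666.67 | 85333.33
hole | -804.25 | 96.00 | 127.00 | -77207.78 | -102139.46
Σ | 29532.37 |  |  | 2009338.83 | 3173001.67
x̄ = 2009338.83 / 29532.37 = 68.04 mm
ȳ = 3173001.67 / 29532.37 = 107.44 mm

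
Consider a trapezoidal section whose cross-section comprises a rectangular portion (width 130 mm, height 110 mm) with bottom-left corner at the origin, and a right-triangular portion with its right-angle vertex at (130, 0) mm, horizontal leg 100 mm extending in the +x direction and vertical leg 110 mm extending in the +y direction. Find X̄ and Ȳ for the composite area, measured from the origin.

rectangular portion: A = 130 × 110 = 14300.00, centroid at (65.00, 55.00).
triangular portion: A = ½·100·110 = 5500.00, centroid at (163.33, 36.67).
ΣA = 19800.00 mm²
ΣAX̄ = (14300.00)(65.00) + (5500.00)(163.33) = 1827833.33 mm³
ΣAȲ = (14300.00)(55.00) + (5500.00)(36.67) = 988166.67 mm³
X̄ = 1827833.33 / 19800.00 = 92.31 mm
Ȳ = 988166.67 / 19800.00 = 49.91 mm

X̄ = 92.31 mm, Ȳ = 49.91 mm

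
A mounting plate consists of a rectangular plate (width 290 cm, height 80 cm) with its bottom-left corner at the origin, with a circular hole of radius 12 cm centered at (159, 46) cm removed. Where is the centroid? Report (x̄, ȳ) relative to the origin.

x̄ = 144.72 cm, ȳ = 39.88 cm

Part | A | x̄ᵢ | ȳᵢ | A·x̄ᵢ | A·ȳᵢ
plate | 23200.00 | 145.00 | 40.00 | 3364000.00 | 928000.00
hole | -452.39 | 159.00 | 46.00 | -71929.91 | -20809.91
Σ | 22747.61 |  |  | 3292070.09 | 907190.09
x̄ = 3292070.09 / 22747.61 = 144.72 cm
ȳ = 907190.09 / 22747.61 = 39.88 cm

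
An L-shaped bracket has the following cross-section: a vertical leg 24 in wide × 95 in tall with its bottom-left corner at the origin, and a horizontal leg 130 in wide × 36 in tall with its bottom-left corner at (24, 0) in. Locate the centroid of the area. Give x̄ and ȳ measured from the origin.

vertical leg: A = 24 × 95 = 2280.00, centroid at (12.00, 47.50).
horizontal leg: A = 130 × 36 = 4680.00, centroid at (89.00, 18.00).
ΣA = 6960.00 in², ΣAx̄ = 443880.00 in³, ΣAȳ = 192540.00 in³.
x̄ = 443880.00/6960.00 = 63.78 in; ȳ = 192540.00/6960.00 = 27.66 in.

x̄ = 63.78 in, ȳ = 27.66 in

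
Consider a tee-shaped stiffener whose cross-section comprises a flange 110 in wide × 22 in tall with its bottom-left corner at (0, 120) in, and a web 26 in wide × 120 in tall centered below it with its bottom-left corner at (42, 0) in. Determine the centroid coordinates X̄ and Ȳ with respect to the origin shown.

X̄ = 55.00 in, Ȳ = 91.01 in

Part | A | x̄ᵢ | ȳᵢ | A·x̄ᵢ | A·ȳᵢ
web | 3120.00 | 55.00 | 60.00 | 171600.00 | 187200.00
flange | 2420.00 | 55.00 | 131.00 | 133100.00 | 317020.00
Σ | 5540.00 |  |  | 304700.00 | 504220.00
X̄ = 304700.00 / 5540.00 = 55.00 in
Ȳ = 504220.00 / 5540.00 = 91.01 in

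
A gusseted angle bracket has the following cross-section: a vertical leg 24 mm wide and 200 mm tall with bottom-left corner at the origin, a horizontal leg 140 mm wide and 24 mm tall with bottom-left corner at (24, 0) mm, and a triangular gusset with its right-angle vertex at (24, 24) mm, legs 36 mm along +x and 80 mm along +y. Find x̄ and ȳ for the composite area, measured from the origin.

vertical leg: A = 24 × 200 = 4800.00, centroid at (12.00, 100.00).
horizontal leg: A = 140 × 24 = 3360.00, centroid at (94.00, 12.00).
gusset: A = ½·36·80 = 1440.00, centroid at (36.00, 50.67).
ΣA = 9600.00 mm², ΣAx̄ = 425280.00 mm³, ΣAȳ = 593280.00 mm³.
x̄ = 425280.00/9600.00 = 44.30 mm; ȳ = 593280.00/9600.00 = 61.80 mm.

x̄ = 44.30 mm, ȳ = 61.80 mm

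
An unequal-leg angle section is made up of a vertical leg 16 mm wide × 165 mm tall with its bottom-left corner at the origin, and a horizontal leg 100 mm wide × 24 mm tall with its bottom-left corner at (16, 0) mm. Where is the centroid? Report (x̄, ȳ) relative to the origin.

vertical leg: A = 16 × 165 = 2640.00, centroid at (8.00, 82.50).
horizontal leg: A = 100 × 24 = 2400.00, centroid at (66.00, 12.00).
ΣA = 5040.00 mm²
ΣAx̄ = (2640.00)(8.00) + (2400.00)(66.00) = 179520.00 mm³
ΣAȳ = (2640.00)(82.50) + (2400.00)(12.00) = 246600.00 mm³
x̄ = 179520.00 / 5040.00 = 35.62 mm
ȳ = 246600.00 / 5040.00 = 48.93 mm

x̄ = 35.62 mm, ȳ = 48.93 mm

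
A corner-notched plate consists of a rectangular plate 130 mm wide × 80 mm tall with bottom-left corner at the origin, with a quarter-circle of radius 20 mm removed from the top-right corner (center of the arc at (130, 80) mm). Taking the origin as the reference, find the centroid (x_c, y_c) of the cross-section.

plate: A = 130 × 80 = 10400.00, centroid at (65.00, 40.00).
removed quarter-circle: A = −¼π·20² = -314.16, centroid at (121.51, 71.51).
ΣA = 10085.84 mm², ΣAx_c = 637825.96 mm³, ΣAy_c = 393533.93 mm³.
x_c = 637825.96/10085.84 = 63.24 mm; y_c = 393533.93/10085.84 = 39.02 mm.

x_c = 63.24 mm, y_c = 39.02 mm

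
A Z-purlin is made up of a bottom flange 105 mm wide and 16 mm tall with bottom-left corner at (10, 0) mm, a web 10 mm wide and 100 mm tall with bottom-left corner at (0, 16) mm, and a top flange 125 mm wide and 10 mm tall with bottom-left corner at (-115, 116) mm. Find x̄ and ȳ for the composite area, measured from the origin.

x̄ = 11.29 mm, ȳ = 58.70 mm

Part | A | x̄ᵢ | ȳᵢ | A·x̄ᵢ | A·ȳᵢ
bottom flange | 1680.00 | 62.50 | 8.00 | 105000.00 | 13440.00
web | 1000.00 | 5.00 | 66.00 | 5000.00 | 66000.00
top flange | 1250.00 | -52.50 | 121.00 | -65625.00 | 151250.00
Σ | 3930.00 |  |  | 44375.00 | 230690.00
x̄ = 44375.00 / 3930.00 = 11.29 mm
ȳ = 230690.00 / 3930.00 = 58.70 mm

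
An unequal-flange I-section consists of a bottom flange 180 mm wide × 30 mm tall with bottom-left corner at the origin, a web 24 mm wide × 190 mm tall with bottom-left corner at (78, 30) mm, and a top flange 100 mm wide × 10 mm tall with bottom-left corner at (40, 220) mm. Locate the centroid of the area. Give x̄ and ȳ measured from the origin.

Part | A | x̄ᵢ | ȳᵢ | A·x̄ᵢ | A·ȳᵢ
bottom flange | 5400.00 | 90.00 | 15.00 | 486000.00 | 81000.00
web | 4560.00 | 90.00 | 125.00 | 410400.00 | 570000.00
top flange | 1000.00 | 90.00 | 225.00 | 90000.00 | 225000.00
Σ | 10960.00 |  |  | 986400.00 | 876000.00
x̄ = 986400.00 / 10960.00 = 90.00 mm
ȳ = 876000.00 / 10960.00 = 79.93 mm

x̄ = 90.00 mm, ȳ = 79.93 mm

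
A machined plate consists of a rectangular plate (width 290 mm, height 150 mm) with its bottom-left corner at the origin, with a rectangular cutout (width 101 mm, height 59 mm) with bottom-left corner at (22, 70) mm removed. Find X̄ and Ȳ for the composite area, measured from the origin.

X̄ = 156.51 mm, Ȳ = 71.11 mm

plate: A = 290 × 150 = 43500.00, centroid at (145.00, 75.00).
hole: A = −(101 × 59) = -5959.00, centroid at (72.50, 99.50).
ΣA = 37541.00 mm², ΣAX̄ = 5875472.50 mm³, ΣAȲ = 2669579.50 mm³.
X̄ = 5875472.50/37541.00 = 156.51 mm; Ȳ = 2669579.50/37541.00 = 71.11 mm.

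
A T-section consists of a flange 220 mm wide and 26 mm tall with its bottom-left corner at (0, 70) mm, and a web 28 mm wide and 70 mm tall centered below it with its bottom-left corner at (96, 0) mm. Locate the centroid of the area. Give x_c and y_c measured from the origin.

web: A = 28 × 70 = 1960.00, centroid at (110.00, 35.00).
flange: A = 220 × 26 = 5720.00, centroid at (110.00, 83.00).
ΣA = 7680.00 mm²
ΣAx_c = (1960.00)(110.00) + (5720.00)(110.00) = 844800.00 mm³
ΣAy_c = (1960.00)(35.00) + (5720.00)(83.00) = 543360.00 mm³
x_c = 844800.00 / 7680.00 = 110.00 mm
y_c = 543360.00 / 7680.00 = 70.75 mm

x_c = 110.00 mm, y_c = 70.75 mm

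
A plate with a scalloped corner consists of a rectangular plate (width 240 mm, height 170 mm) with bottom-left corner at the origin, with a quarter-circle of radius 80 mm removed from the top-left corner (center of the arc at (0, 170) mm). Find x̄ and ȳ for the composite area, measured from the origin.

x̄ = 132.09 mm, ȳ = 77.83 mm

Part | A | x̄ᵢ | ȳᵢ | A·x̄ᵢ | A·ȳᵢ
plate | 40800.00 | 120.00 | 85.00 | 4896000.00 | 3468000.00
removed quarter-circle | -5026.55 | 33.95 | 136.05 | -170666.67 | -683846.54
Σ | 35773.45 |  |  | 4725333.33 | 2784153.46
x̄ = 4725333.33 / 35773.45 = 132.09 mm
ȳ = 2784153.46 / 35773.45 = 77.83 mm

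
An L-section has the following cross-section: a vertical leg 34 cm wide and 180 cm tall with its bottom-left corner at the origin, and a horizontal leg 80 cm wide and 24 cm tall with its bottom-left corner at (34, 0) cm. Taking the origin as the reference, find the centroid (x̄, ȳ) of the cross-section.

x̄ = 30.61 cm, ȳ = 71.37 cm

vertical leg: A = 34 × 180 = 6120.00, centroid at (17.00, 90.00).
horizontal leg: A = 80 × 24 = 1920.00, centroid at (74.00, 12.00).
ΣA = 8040.00 cm², ΣAx̄ = 246120.00 cm³, ΣAȳ = 573840.00 cm³.
x̄ = 246120.00/8040.00 = 30.61 cm; ȳ = 573840.00/8040.00 = 71.37 cm.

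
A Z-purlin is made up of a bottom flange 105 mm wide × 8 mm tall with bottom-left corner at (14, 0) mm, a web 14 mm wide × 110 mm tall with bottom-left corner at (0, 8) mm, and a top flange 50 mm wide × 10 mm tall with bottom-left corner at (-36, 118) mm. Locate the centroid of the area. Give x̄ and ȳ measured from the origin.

x̄ = 21.23 mm, ȳ = 56.21 mm

Part | A | x̄ᵢ | ȳᵢ | A·x̄ᵢ | A·ȳᵢ
bottom flange | 840.00 | 66.50 | 4.00 | 55860.00 | 3360.00
web | 1540.00 | 7.00 | 63.00 | 10780.00 | 97020.00
top flange | 500.00 | -11.00 | 123.00 | -5500.00 | 61500.00
Σ | 2880.00 |  |  | 61140.00 | 161880.00
x̄ = 61140.00 / 2880.00 = 21.23 mm
ȳ = 161880.00 / 2880.00 = 56.21 mm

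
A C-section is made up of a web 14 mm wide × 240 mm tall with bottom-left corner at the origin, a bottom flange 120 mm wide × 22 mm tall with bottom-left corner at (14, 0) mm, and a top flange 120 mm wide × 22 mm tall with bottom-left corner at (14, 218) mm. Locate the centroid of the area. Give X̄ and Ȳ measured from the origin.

web: A = 14 × 240 = 3360.00, centroid at (7.00, 120.00).
bottom flange: A = 120 × 22 = 2640.00, centroid at (74.00, 11.00).
top flange: A = 120 × 22 = 2640.00, centroid at (74.00, 229.00).
ΣA = 8640.00 mm²
ΣAX̄ = (3360.00)(7.00) + (2640.00)(74.00) + (2640.00)(74.00) = 414240.00 mm³
ΣAȲ = (3360.00)(120.00) + (2640.00)(11.00) + (2640.00)(229.00) = 1036800.00 mm³
X̄ = 414240.00 / 8640.00 = 47.94 mm
Ȳ = 1036800.00 / 8640.00 = 120.00 mm

X̄ = 47.94 mm, Ȳ = 120.00 mm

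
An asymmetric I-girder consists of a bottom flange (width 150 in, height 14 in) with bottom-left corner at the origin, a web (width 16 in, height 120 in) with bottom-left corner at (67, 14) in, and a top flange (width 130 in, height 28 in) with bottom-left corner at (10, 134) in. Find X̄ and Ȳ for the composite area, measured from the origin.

bottom flange: A = 150 × 14 = 2100.00, centroid at (75.00, 7.00).
web: A = 16 × 120 = 1920.00, centroid at (75.00, 74.00).
top flange: A = 130 × 28 = 3640.00, centroid at (75.00, 148.00).
ΣA = 7660.00 in², ΣAX̄ = 574500.00 in³, ΣAȲ = 695500.00 in³.
X̄ = 574500.00/7660.00 = 75.00 in; Ȳ = 695500.00/7660.00 = 90.80 in.

X̄ = 75.00 in, Ȳ = 90.80 in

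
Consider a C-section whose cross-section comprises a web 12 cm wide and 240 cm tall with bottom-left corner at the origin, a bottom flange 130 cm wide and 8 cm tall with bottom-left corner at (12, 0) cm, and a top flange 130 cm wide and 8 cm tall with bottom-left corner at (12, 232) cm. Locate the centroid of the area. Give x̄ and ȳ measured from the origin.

web: A = 12 × 240 = 2880.00, centroid at (6.00, 120.00).
bottom flange: A = 130 × 8 = 1040.00, centroid at (77.00, 4.00).
top flange: A = 130 × 8 = 1040.00, centroid at (77.00, 236.00).
ΣA = 4960.00 cm², ΣAx̄ = 177440.00 cm³, ΣAȳ = 595200.00 cm³.
x̄ = 177440.00/4960.00 = 35.77 cm; ȳ = 595200.00/4960.00 = 120.00 cm.

x̄ = 35.77 cm, ȳ = 120.00 cm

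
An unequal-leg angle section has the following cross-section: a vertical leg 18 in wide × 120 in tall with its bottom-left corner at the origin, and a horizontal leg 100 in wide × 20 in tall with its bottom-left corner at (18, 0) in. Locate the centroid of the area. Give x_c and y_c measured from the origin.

vertical leg: A = 18 × 120 = 2160.00, centroid at (9.00, 60.00).
horizontal leg: A = 100 × 20 = 2000.00, centroid at (68.00, 10.00).
ΣA = 4160.00 in²
ΣAx_c = (2160.00)(9.00) + (2000.00)(68.00) = 155440.00 in³
ΣAy_c = (2160.00)(60.00) + (2000.00)(10.00) = 149600.00 in³
x_c = 155440.00 / 4160.00 = 37.37 in
y_c = 149600.00 / 4160.00 = 35.96 in

x_c = 37.37 in, y_c = 35.96 in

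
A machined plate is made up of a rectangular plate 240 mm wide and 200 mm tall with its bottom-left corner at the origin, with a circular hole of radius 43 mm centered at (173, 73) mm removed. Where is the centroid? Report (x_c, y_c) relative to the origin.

x_c = 112.70 mm, y_c = 103.72 mm

plate: A = 240 × 200 = 48000.00, centroid at (120.00, 100.00).
hole: A = −π·43² = -5808.80, centroid at (173.00, 73.00).
ΣA = 42191.20 mm², ΣAx_c = 4755076.77 mm³, ΣAy_c = 4375957.25 mm³.
x_c = 4755076.77/42191.20 = 112.70 mm; y_c = 4375957.25/42191.20 = 103.72 mm.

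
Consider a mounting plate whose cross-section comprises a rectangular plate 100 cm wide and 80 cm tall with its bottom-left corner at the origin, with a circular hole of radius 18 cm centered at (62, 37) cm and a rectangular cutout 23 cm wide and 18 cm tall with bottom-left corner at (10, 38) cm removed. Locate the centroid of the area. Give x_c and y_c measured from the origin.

Part | A | x̄ᵢ | ȳᵢ | A·x̄ᵢ | A·ȳᵢ
plate | 8000.00 | 50.00 | 40.00 | 400000.00 | 320000.00
hole 1 | -1017.88 | 62.00 | 37.00 | -63108.31 | -37661.41
hole 2 | -414.00 | 21.50 | 47.00 | -8901.00 | -19458.00
Σ | 6568.12 |  |  | 327990.69 | 262880.59
x_c = 327990.69 / 6568.12 = 49.94 cm
y_c = 262880.59 / 6568.12 = 40.02 cm

x_c = 49.94 cm, y_c = 40.02 cm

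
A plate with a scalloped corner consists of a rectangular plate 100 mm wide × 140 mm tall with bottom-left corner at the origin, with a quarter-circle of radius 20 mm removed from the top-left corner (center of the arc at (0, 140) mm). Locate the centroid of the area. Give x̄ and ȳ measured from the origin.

plate: A = 100 × 140 = 14000.00, centroid at (50.00, 70.00).
removed quarter-circle: A = −¼π·20² = -314.16, centroid at (8.49, 131.51).
ΣA = 13685.84 mm²
ΣAx̄ = (14000.00)(50.00) + (-314.16)(8.49) = 697333.33 mm³
ΣAȳ = (14000.00)(70.00) + (-314.16)(131.51) = 938684.37 mm³
x̄ = 697333.33 / 13685.84 = 50.95 mm
ȳ = 938684.37 / 13685.84 = 68.59 mm

x̄ = 50.95 mm, ȳ = 68.59 mm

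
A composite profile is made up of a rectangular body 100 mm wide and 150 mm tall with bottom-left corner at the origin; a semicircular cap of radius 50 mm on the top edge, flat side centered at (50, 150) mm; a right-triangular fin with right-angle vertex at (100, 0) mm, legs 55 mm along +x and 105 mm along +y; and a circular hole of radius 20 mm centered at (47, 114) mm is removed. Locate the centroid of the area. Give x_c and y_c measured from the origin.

x_c = 59.78 mm, y_c = 85.38 mm

rectangular body: A = 100 × 150 = 15000.00, centroid at (50.00, 75.00).
semicircular top: A = ½π·50² = 3926.99, centroid at (50.00, 171.22).
triangular fin: A = ½·55·105 = 2887.50, centroid at (118.33, 35.00).
hole: A = −π·20² = -1256.64, centroid at (47.00, 114.00).
ΣA = 20557.85 mm², ΣAx_c = 1228975.10 mm³, ΣAy_c = 1755187.83 mm³.
x_c = 1228975.10/20557.85 = 59.78 mm; y_c = 1755187.83/20557.85 = 85.38 mm.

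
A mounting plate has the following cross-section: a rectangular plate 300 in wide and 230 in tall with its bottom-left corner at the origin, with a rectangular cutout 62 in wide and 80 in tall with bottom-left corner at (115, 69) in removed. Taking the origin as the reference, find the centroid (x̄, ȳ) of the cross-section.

x̄ = 150.31 in, ȳ = 115.46 in

Part | A | x̄ᵢ | ȳᵢ | A·x̄ᵢ | A·ȳᵢ
plate | 69000.00 | 150.00 | 115.00 | 10350000.00 | 7935000.00
hole | -4960.00 | 146.00 | 109.00 | -724160.00 | -540640.00
Σ | 64040.00 |  |  | 9625840.00 | 7394360.00
x̄ = 9625840.00 / 64040.00 = 150.31 in
ȳ = 7394360.00 / 64040.00 = 115.46 in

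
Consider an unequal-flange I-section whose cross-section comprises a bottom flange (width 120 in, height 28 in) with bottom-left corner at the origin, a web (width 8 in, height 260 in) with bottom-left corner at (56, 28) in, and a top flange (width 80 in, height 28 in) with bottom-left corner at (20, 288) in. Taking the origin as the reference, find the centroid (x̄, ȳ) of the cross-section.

Part | A | x̄ᵢ | ȳᵢ | A·x̄ᵢ | A·ȳᵢ
bottom flange | 3360.00 | 60.00 | 14.00 | 201600.00 | 47040.00
web | 2080.00 | 60.00 | 158.00 | 124800.00 | 328640.00
top flange | 2240.00 | 60.00 | 302.00 | 134400.00 | 676480.00
Σ | 7680.00 |  |  | 460800.00 | 1052160.00
x̄ = 460800.00 / 7680.00 = 60.00 in
ȳ = 1052160.00 / 7680.00 = 137.00 in

x̄ = 60.00 in, ȳ = 137.00 in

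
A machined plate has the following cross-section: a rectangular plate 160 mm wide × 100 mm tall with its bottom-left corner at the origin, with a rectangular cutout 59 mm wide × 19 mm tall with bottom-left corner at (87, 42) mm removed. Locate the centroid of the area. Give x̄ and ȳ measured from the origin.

Part | A | x̄ᵢ | ȳᵢ | A·x̄ᵢ | A·ȳᵢ
plate | 16000.00 | 80.00 | 50.00 | 1280000.00 | 800000.00
hole | -1121.00 | 116.50 | 51.50 | -130596.50 | -57731.50
Σ | 14879.00 |  |  | 1149403.50 | 742268.50
x̄ = 1149403.50 / 14879.00 = 77.25 mm
ȳ = 742268.50 / 14879.00 = 49.89 mm

x̄ = 77.25 mm, ȳ = 49.89 mm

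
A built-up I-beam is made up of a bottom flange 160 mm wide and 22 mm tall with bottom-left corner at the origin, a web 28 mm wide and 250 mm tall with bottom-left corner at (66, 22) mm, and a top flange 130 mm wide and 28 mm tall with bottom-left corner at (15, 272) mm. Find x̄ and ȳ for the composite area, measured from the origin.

x̄ = 80.00 mm, ȳ = 148.92 mm

bottom flange: A = 160 × 22 = 3520.00, centroid at (80.00, 11.00).
web: A = 28 × 250 = 7000.00, centroid at (80.00, 147.00).
top flange: A = 130 × 28 = 3640.00, centroid at (80.00, 286.00).
ΣA = 14160.00 mm², ΣAx̄ = 1132800.00 mm³, ΣAȳ = 2108760.00 mm³.
x̄ = 1132800.00/14160.00 = 80.00 mm; ȳ = 2108760.00/14160.00 = 148.92 mm.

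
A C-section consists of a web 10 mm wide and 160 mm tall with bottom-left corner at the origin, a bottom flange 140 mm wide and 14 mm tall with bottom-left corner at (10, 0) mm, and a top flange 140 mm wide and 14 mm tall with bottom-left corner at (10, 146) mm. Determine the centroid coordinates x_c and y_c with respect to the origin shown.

web: A = 10 × 160 = 1600.00, centroid at (5.00, 80.00).
bottom flange: A = 140 × 14 = 1960.00, centroid at (80.00, 7.00).
top flange: A = 140 × 14 = 1960.00, centroid at (80.00, 153.00).
ΣA = 5520.00 mm²
ΣAx_c = (1600.00)(5.00) + (1960.00)(80.00) + (1960.00)(80.00) = 321600.00 mm³
ΣAy_c = (1600.00)(80.00) + (1960.00)(7.00) + (1960.00)(153.00) = 441600.00 mm³
x_c = 321600.00 / 5520.00 = 58.26 mm
y_c = 441600.00 / 5520.00 = 80.00 mm

x_c = 58.26 mm, y_c = 80.00 mm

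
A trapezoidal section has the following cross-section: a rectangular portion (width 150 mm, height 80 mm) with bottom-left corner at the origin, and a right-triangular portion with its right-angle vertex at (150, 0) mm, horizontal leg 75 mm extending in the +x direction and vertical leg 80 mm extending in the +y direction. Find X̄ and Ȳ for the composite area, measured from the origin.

X̄ = 95.00 mm, Ȳ = 37.33 mm

rectangular portion: A = 150 × 80 = 12000.00, centroid at (75.00, 40.00).
triangular portion: A = ½·75·80 = 3000.00, centroid at (175.00, 26.67).
ΣA = 15000.00 mm², ΣAX̄ = 1425000.00 mm³, ΣAȲ = 560000.00 mm³.
X̄ = 1425000.00/15000.00 = 95.00 mm; Ȳ = 560000.00/15000.00 = 37.33 mm.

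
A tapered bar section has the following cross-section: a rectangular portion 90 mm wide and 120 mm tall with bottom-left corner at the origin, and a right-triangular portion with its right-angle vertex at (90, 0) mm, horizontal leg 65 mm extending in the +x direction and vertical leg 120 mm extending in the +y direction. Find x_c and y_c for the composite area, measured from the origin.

x_c = 62.69 mm, y_c = 54.69 mm

rectangular portion: A = 90 × 120 = 10800.00, centroid at (45.00, 60.00).
triangular portion: A = ½·65·120 = 3900.00, centroid at (111.67, 40.00).
ΣA = 14700.00 mm², ΣAx_c = 921500.00 mm³, ΣAy_c = 804000.00 mm³.
x_c = 921500.00/14700.00 = 62.69 mm; y_c = 804000.00/14700.00 = 54.69 mm.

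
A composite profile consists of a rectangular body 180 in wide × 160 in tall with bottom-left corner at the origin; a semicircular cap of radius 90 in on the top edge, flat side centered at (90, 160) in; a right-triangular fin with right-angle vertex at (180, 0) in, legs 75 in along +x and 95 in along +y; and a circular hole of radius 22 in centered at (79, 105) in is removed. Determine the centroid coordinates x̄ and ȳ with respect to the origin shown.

Part | A | x̄ᵢ | ȳᵢ | A·x̄ᵢ | A·ȳᵢ
rectangular body | 28800.00 | 90.00 | 80.00 | 2592000.00 | 2304000.00
semicircular top | 12723.45 | 90.00 | 198.20 | 1145110.52 | 2521752.04
triangular fin | 3562.50 | 205.00 | 31.67 | 730312.50 | 112812.50
hole | -1520.53 | 79.00 | 105.00 | -120121.94 | -159655.74
Σ | 43565.42 |  |  | 4347301.09 | 4778908.80
x̄ = 4347301.09 / 43565.42 = 99.79 in
ȳ = 4778908.80 / 43565.42 = 109.70 in

x̄ = 99.79 in, ȳ = 109.70 in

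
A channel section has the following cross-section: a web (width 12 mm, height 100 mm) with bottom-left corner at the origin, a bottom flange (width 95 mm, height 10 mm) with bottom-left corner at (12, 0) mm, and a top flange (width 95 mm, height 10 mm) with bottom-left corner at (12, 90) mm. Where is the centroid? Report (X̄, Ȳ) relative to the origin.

Part | A | x̄ᵢ | ȳᵢ | A·x̄ᵢ | A·ȳᵢ
web | 1200.00 | 6.00 | 50.00 | 7200.00 | 60000.00
bottom flange | 950.00 | 59.50 | 5.00 | 56525.00 | 4750.00
top flange | 950.00 | 59.50 | 95.00 | 56525.00 | 90250.00
Σ | 3100.00 |  |  | 120250.00 | 155000.00
X̄ = 120250.00 / 3100.00 = 38.79 mm
Ȳ = 155000.00 / 3100.00 = 50.00 mm

X̄ = 38.79 mm, Ȳ = 50.00 mm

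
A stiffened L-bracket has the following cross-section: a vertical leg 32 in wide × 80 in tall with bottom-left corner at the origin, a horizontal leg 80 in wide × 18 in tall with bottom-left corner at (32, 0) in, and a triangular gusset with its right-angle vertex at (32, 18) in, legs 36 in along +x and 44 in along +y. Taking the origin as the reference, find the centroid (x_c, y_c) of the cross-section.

x_c = 37.46 in, y_c = 29.47 in

vertical leg: A = 32 × 80 = 2560.00, centroid at (16.00, 40.00).
horizontal leg: A = 80 × 18 = 1440.00, centroid at (72.00, 9.00).
gusset: A = ½·36·44 = 792.00, centroid at (44.00, 32.67).
ΣA = 4792.00 in²
ΣAx_c = (2560.00)(16.00) + (1440.00)(72.00) + (792.00)(44.00) = 179488.00 in³
ΣAy_c = (2560.00)(40.00) + (1440.00)(9.00) + (792.00)(32.67) = 141232.00 in³
x_c = 179488.00 / 4792.00 = 37.46 in
y_c = 141232.00 / 4792.00 = 29.47 in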